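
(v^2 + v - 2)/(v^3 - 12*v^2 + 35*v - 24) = (v + 2)/(v^2 - 11*v + 24)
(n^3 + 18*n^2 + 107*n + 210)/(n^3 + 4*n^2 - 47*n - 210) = (n + 7)/(n - 7)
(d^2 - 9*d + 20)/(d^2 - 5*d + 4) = (d - 5)/(d - 1)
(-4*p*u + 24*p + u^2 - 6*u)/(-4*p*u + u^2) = (u - 6)/u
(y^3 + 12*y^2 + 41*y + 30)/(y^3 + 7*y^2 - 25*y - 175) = (y^2 + 7*y + 6)/(y^2 + 2*y - 35)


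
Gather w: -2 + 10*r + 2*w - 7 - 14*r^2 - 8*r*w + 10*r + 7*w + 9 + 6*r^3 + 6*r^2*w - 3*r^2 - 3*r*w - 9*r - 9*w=6*r^3 - 17*r^2 + 11*r + w*(6*r^2 - 11*r)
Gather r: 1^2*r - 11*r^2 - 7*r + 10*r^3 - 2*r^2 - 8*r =10*r^3 - 13*r^2 - 14*r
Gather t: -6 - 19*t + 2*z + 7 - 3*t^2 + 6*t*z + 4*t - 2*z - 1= -3*t^2 + t*(6*z - 15)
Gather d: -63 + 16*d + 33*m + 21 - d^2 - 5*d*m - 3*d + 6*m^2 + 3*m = -d^2 + d*(13 - 5*m) + 6*m^2 + 36*m - 42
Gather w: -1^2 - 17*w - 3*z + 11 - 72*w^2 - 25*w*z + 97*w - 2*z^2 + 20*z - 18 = -72*w^2 + w*(80 - 25*z) - 2*z^2 + 17*z - 8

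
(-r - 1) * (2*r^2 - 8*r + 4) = -2*r^3 + 6*r^2 + 4*r - 4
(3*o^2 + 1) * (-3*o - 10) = -9*o^3 - 30*o^2 - 3*o - 10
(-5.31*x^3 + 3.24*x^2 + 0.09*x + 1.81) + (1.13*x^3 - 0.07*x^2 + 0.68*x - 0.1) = -4.18*x^3 + 3.17*x^2 + 0.77*x + 1.71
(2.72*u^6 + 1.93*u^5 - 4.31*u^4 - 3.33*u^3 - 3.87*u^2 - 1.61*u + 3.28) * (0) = 0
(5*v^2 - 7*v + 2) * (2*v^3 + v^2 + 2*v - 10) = 10*v^5 - 9*v^4 + 7*v^3 - 62*v^2 + 74*v - 20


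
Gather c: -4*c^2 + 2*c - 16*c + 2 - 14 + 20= -4*c^2 - 14*c + 8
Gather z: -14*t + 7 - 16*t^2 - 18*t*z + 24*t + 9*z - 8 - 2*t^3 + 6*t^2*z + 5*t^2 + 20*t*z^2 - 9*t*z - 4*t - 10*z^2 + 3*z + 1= -2*t^3 - 11*t^2 + 6*t + z^2*(20*t - 10) + z*(6*t^2 - 27*t + 12)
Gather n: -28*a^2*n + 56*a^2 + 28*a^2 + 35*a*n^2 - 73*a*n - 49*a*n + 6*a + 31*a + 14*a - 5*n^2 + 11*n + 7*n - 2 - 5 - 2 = 84*a^2 + 51*a + n^2*(35*a - 5) + n*(-28*a^2 - 122*a + 18) - 9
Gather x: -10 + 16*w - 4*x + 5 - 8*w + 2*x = 8*w - 2*x - 5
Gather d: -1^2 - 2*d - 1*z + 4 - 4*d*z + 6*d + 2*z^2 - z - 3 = d*(4 - 4*z) + 2*z^2 - 2*z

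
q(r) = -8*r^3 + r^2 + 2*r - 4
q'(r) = -24*r^2 + 2*r + 2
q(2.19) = -78.85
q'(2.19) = -108.73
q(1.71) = -37.66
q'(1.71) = -64.76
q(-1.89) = 49.80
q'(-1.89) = -87.51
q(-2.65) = 146.60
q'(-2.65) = -171.84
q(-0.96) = 2.08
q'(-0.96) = -22.04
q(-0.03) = -4.06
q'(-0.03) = 1.92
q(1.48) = -24.78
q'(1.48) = -47.61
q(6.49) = -2135.78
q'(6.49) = -995.90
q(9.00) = -5737.00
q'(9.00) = -1924.00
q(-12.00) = 13940.00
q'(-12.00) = -3478.00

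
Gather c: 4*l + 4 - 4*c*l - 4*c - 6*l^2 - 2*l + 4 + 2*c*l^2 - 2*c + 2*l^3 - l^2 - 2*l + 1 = c*(2*l^2 - 4*l - 6) + 2*l^3 - 7*l^2 + 9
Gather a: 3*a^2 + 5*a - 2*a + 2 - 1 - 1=3*a^2 + 3*a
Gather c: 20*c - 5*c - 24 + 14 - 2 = 15*c - 12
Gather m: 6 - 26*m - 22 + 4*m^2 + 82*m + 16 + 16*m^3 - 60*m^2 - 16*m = 16*m^3 - 56*m^2 + 40*m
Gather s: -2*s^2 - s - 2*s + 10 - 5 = -2*s^2 - 3*s + 5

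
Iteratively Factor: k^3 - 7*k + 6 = (k + 3)*(k^2 - 3*k + 2) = (k - 1)*(k + 3)*(k - 2)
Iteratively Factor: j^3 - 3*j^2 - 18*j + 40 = (j - 5)*(j^2 + 2*j - 8) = (j - 5)*(j + 4)*(j - 2)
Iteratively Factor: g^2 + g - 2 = (g + 2)*(g - 1)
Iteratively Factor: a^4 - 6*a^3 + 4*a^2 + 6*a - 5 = (a + 1)*(a^3 - 7*a^2 + 11*a - 5) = (a - 1)*(a + 1)*(a^2 - 6*a + 5) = (a - 5)*(a - 1)*(a + 1)*(a - 1)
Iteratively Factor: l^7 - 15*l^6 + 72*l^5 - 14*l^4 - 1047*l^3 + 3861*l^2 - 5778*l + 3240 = (l + 4)*(l^6 - 19*l^5 + 148*l^4 - 606*l^3 + 1377*l^2 - 1647*l + 810) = (l - 3)*(l + 4)*(l^5 - 16*l^4 + 100*l^3 - 306*l^2 + 459*l - 270) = (l - 3)*(l - 2)*(l + 4)*(l^4 - 14*l^3 + 72*l^2 - 162*l + 135) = (l - 3)^2*(l - 2)*(l + 4)*(l^3 - 11*l^2 + 39*l - 45) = (l - 3)^3*(l - 2)*(l + 4)*(l^2 - 8*l + 15) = (l - 5)*(l - 3)^3*(l - 2)*(l + 4)*(l - 3)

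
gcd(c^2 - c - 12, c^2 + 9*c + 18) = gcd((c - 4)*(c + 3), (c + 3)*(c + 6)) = c + 3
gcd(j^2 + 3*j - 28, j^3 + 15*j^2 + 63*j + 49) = j + 7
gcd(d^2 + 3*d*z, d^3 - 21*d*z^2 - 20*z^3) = 1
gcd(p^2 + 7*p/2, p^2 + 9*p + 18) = 1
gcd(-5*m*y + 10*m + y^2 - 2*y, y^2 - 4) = y - 2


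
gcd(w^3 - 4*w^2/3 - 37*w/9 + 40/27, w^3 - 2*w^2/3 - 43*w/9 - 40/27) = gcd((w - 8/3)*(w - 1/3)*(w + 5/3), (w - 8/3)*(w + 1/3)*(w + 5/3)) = w^2 - w - 40/9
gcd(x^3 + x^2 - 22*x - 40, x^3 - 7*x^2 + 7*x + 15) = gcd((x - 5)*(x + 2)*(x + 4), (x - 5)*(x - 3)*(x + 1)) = x - 5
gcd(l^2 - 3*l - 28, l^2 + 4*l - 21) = 1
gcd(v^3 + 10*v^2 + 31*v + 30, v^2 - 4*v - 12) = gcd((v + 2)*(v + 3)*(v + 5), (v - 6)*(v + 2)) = v + 2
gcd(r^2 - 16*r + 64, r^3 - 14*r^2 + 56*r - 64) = r - 8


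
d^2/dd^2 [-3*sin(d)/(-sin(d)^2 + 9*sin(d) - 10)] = 3*(-sin(d)^5 - 9*sin(d)^4 + 62*sin(d)^3 - 90*sin(d)^2 - 160*sin(d) + 180)/(sin(d)^2 - 9*sin(d) + 10)^3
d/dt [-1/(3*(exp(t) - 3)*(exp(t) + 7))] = 2*(exp(t) + 2)*exp(t)/(3*(exp(t) - 3)^2*(exp(t) + 7)^2)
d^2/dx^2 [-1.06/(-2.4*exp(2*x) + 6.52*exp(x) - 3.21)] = ((6.9112 - 10.176*exp(x))*(2.4*exp(2*x) - 6.52*exp(x) + 3.21) + 1.06*(4.8*exp(x) - 6.52)*(9.6*exp(x) - 13.04)*exp(x))*exp(x)/(2.4*exp(2*x) - 6.52*exp(x) + 3.21)^3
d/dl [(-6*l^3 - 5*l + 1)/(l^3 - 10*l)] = (130*l^3 - 3*l^2 + 10)/(l^2*(l^4 - 20*l^2 + 100))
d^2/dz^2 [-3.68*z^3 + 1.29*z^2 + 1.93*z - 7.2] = 2.58 - 22.08*z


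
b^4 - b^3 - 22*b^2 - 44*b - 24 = (b - 6)*(b + 1)*(b + 2)^2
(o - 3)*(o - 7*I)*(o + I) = o^3 - 3*o^2 - 6*I*o^2 + 7*o + 18*I*o - 21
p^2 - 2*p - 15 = (p - 5)*(p + 3)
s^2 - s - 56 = (s - 8)*(s + 7)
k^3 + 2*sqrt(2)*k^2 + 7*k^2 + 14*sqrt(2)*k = k*(k + 7)*(k + 2*sqrt(2))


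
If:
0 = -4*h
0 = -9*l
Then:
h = 0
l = 0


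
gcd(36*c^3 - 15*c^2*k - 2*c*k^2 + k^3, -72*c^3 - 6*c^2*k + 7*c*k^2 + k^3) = 12*c^2 - c*k - k^2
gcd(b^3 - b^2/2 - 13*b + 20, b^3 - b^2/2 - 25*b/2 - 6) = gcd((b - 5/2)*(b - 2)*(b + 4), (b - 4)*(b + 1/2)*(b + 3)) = 1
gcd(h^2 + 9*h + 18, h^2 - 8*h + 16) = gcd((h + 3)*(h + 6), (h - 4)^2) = 1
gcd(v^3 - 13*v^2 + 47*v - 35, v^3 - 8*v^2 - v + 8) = v - 1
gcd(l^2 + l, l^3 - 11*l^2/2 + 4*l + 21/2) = l + 1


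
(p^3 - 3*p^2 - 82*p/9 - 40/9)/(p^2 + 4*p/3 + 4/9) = (3*p^2 - 11*p - 20)/(3*p + 2)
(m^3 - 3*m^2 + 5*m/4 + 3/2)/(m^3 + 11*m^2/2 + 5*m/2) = (m^2 - 7*m/2 + 3)/(m*(m + 5))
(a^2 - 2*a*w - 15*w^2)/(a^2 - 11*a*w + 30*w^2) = (-a - 3*w)/(-a + 6*w)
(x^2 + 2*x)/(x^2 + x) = (x + 2)/(x + 1)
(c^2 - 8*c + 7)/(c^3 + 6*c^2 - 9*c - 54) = (c^2 - 8*c + 7)/(c^3 + 6*c^2 - 9*c - 54)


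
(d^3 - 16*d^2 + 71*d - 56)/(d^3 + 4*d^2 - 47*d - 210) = (d^2 - 9*d + 8)/(d^2 + 11*d + 30)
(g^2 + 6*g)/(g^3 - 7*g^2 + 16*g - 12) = g*(g + 6)/(g^3 - 7*g^2 + 16*g - 12)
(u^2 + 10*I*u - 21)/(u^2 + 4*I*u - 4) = (u^2 + 10*I*u - 21)/(u^2 + 4*I*u - 4)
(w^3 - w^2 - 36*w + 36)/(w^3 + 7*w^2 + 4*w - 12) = (w - 6)/(w + 2)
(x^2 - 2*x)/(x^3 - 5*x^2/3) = 3*(x - 2)/(x*(3*x - 5))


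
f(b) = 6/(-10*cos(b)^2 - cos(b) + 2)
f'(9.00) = 1.47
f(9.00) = -1.11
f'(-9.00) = -1.47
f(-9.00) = -1.11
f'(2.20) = 68.26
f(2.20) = -6.86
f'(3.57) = -1.49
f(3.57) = -1.12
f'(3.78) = -4.05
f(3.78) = -1.65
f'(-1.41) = 9.92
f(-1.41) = 3.79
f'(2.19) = 83.45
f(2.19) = -7.61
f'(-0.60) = 1.87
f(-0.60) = -1.06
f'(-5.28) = -29.16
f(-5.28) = -4.20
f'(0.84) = -6.58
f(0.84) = -1.92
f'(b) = 6*(-20*sin(b)*cos(b) - sin(b))/(-10*cos(b)^2 - cos(b) + 2)^2 = -6*(20*cos(b) + 1)*sin(b)/(10*cos(b)^2 + cos(b) - 2)^2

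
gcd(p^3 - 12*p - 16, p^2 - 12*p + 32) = p - 4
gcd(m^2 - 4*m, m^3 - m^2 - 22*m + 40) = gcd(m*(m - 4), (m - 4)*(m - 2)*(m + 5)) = m - 4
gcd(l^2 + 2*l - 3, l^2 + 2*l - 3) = l^2 + 2*l - 3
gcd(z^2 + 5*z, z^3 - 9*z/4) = z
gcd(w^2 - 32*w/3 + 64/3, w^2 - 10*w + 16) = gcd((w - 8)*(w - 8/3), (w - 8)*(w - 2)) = w - 8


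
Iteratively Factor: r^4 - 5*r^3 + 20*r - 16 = (r - 2)*(r^3 - 3*r^2 - 6*r + 8) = (r - 4)*(r - 2)*(r^2 + r - 2) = (r - 4)*(r - 2)*(r - 1)*(r + 2)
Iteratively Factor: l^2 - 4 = (l - 2)*(l + 2)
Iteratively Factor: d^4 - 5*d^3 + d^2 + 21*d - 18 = (d - 3)*(d^3 - 2*d^2 - 5*d + 6) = (d - 3)*(d + 2)*(d^2 - 4*d + 3) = (d - 3)*(d - 1)*(d + 2)*(d - 3)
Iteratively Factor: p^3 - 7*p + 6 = (p - 1)*(p^2 + p - 6) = (p - 1)*(p + 3)*(p - 2)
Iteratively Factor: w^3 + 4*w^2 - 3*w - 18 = (w - 2)*(w^2 + 6*w + 9) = (w - 2)*(w + 3)*(w + 3)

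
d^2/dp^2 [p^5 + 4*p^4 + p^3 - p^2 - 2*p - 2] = 20*p^3 + 48*p^2 + 6*p - 2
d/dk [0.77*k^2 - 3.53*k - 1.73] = 1.54*k - 3.53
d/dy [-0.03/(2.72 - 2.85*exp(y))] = -0.0855*exp(y)/(2.85*exp(y) - 2.72)^2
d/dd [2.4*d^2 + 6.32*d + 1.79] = 4.8*d + 6.32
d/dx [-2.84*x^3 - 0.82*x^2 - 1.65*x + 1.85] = -8.52*x^2 - 1.64*x - 1.65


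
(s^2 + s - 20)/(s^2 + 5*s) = (s - 4)/s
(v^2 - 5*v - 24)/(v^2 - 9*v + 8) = (v + 3)/(v - 1)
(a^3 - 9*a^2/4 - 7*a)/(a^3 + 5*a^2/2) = (4*a^2 - 9*a - 28)/(2*a*(2*a + 5))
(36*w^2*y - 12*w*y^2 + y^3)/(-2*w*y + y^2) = (-36*w^2 + 12*w*y - y^2)/(2*w - y)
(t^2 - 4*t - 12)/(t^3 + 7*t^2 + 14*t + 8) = (t - 6)/(t^2 + 5*t + 4)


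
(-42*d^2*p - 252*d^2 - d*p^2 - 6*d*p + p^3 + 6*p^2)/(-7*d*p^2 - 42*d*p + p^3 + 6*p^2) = (6*d + p)/p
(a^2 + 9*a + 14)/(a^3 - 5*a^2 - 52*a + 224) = (a + 2)/(a^2 - 12*a + 32)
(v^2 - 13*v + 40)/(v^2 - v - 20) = (v - 8)/(v + 4)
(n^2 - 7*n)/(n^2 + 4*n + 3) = n*(n - 7)/(n^2 + 4*n + 3)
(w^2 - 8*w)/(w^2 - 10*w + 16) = w/(w - 2)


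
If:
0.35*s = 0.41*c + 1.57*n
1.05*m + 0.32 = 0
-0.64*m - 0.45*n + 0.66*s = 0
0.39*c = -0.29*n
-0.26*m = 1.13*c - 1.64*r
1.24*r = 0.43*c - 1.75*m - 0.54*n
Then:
No Solution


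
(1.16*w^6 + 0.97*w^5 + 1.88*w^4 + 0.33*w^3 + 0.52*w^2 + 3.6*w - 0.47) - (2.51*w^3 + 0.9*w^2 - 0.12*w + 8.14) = 1.16*w^6 + 0.97*w^5 + 1.88*w^4 - 2.18*w^3 - 0.38*w^2 + 3.72*w - 8.61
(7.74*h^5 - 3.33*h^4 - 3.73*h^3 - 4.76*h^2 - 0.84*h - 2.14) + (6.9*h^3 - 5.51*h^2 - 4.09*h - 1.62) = 7.74*h^5 - 3.33*h^4 + 3.17*h^3 - 10.27*h^2 - 4.93*h - 3.76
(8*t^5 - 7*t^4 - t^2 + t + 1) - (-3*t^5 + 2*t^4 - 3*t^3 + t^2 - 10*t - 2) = 11*t^5 - 9*t^4 + 3*t^3 - 2*t^2 + 11*t + 3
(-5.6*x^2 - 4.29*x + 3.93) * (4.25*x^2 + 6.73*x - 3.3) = -23.8*x^4 - 55.9205*x^3 + 6.3108*x^2 + 40.6059*x - 12.969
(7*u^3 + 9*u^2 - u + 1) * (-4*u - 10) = -28*u^4 - 106*u^3 - 86*u^2 + 6*u - 10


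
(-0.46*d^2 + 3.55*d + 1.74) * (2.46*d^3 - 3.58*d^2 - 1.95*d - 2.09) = -1.1316*d^5 + 10.3798*d^4 - 7.5316*d^3 - 12.1903*d^2 - 10.8125*d - 3.6366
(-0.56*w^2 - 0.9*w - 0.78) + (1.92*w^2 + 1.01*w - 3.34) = 1.36*w^2 + 0.11*w - 4.12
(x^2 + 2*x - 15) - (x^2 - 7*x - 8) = 9*x - 7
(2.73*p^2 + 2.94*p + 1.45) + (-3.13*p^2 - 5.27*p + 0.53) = -0.4*p^2 - 2.33*p + 1.98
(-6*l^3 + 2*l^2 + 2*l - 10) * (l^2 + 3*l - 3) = -6*l^5 - 16*l^4 + 26*l^3 - 10*l^2 - 36*l + 30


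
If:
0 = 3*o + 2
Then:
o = -2/3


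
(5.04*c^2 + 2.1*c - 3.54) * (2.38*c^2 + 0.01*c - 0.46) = 11.9952*c^4 + 5.0484*c^3 - 10.7226*c^2 - 1.0014*c + 1.6284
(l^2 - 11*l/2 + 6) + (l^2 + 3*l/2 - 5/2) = 2*l^2 - 4*l + 7/2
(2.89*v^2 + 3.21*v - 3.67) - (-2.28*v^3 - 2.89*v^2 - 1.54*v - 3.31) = 2.28*v^3 + 5.78*v^2 + 4.75*v - 0.36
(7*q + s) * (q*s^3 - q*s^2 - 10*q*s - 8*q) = 7*q^2*s^3 - 7*q^2*s^2 - 70*q^2*s - 56*q^2 + q*s^4 - q*s^3 - 10*q*s^2 - 8*q*s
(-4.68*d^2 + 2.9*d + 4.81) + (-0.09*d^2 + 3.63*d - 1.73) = -4.77*d^2 + 6.53*d + 3.08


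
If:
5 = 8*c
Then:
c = 5/8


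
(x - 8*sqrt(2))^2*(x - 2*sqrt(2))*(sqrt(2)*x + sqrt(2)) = sqrt(2)*x^4 - 36*x^3 + sqrt(2)*x^3 - 36*x^2 + 192*sqrt(2)*x^2 - 512*x + 192*sqrt(2)*x - 512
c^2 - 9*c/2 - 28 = (c - 8)*(c + 7/2)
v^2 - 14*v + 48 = (v - 8)*(v - 6)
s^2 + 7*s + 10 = (s + 2)*(s + 5)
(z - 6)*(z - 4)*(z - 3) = z^3 - 13*z^2 + 54*z - 72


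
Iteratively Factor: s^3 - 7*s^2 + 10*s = (s)*(s^2 - 7*s + 10) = s*(s - 2)*(s - 5)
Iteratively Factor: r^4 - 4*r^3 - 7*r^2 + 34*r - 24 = (r - 2)*(r^3 - 2*r^2 - 11*r + 12) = (r - 2)*(r + 3)*(r^2 - 5*r + 4) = (r - 2)*(r - 1)*(r + 3)*(r - 4)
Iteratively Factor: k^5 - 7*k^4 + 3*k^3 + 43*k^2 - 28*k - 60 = (k + 1)*(k^4 - 8*k^3 + 11*k^2 + 32*k - 60) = (k + 1)*(k + 2)*(k^3 - 10*k^2 + 31*k - 30) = (k - 3)*(k + 1)*(k + 2)*(k^2 - 7*k + 10) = (k - 5)*(k - 3)*(k + 1)*(k + 2)*(k - 2)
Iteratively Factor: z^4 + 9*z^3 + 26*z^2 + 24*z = (z + 4)*(z^3 + 5*z^2 + 6*z) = (z + 2)*(z + 4)*(z^2 + 3*z) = (z + 2)*(z + 3)*(z + 4)*(z)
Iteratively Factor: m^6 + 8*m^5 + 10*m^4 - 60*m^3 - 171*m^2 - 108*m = (m + 3)*(m^5 + 5*m^4 - 5*m^3 - 45*m^2 - 36*m) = (m + 1)*(m + 3)*(m^4 + 4*m^3 - 9*m^2 - 36*m) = (m + 1)*(m + 3)^2*(m^3 + m^2 - 12*m) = m*(m + 1)*(m + 3)^2*(m^2 + m - 12) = m*(m - 3)*(m + 1)*(m + 3)^2*(m + 4)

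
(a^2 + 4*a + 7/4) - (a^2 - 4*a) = 8*a + 7/4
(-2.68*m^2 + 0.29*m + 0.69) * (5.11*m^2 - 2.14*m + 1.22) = -13.6948*m^4 + 7.2171*m^3 - 0.3643*m^2 - 1.1228*m + 0.8418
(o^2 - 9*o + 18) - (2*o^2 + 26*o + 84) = -o^2 - 35*o - 66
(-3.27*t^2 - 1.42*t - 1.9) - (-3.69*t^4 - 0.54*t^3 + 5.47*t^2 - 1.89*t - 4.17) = 3.69*t^4 + 0.54*t^3 - 8.74*t^2 + 0.47*t + 2.27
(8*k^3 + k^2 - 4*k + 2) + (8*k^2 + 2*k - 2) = 8*k^3 + 9*k^2 - 2*k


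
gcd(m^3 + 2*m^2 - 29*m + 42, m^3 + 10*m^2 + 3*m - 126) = m^2 + 4*m - 21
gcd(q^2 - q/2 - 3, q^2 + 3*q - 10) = q - 2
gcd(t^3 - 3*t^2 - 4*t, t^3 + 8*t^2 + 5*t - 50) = 1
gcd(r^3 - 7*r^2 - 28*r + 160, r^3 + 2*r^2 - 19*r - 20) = r^2 + r - 20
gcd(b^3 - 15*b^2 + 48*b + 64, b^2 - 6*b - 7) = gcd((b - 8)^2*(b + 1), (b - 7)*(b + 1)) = b + 1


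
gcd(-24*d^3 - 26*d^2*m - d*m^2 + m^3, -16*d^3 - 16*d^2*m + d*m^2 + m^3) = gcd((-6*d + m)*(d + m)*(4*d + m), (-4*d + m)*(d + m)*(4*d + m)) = 4*d^2 + 5*d*m + m^2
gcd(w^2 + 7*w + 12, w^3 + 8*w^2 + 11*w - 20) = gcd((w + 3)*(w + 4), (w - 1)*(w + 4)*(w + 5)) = w + 4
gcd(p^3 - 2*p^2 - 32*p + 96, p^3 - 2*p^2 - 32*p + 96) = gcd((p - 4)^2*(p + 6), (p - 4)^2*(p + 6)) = p^3 - 2*p^2 - 32*p + 96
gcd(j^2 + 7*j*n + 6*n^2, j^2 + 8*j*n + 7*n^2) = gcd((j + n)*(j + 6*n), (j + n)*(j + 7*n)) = j + n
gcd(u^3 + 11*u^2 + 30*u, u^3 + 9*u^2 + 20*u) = u^2 + 5*u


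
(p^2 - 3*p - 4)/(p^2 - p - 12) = (p + 1)/(p + 3)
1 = 1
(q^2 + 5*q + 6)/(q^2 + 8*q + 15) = (q + 2)/(q + 5)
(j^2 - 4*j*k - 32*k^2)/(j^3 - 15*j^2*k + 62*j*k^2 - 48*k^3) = (j + 4*k)/(j^2 - 7*j*k + 6*k^2)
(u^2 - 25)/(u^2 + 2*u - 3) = (u^2 - 25)/(u^2 + 2*u - 3)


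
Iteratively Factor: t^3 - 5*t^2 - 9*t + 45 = (t + 3)*(t^2 - 8*t + 15) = (t - 3)*(t + 3)*(t - 5)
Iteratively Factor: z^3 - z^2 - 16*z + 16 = (z - 1)*(z^2 - 16) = (z - 4)*(z - 1)*(z + 4)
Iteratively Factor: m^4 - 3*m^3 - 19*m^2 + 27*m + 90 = (m - 3)*(m^3 - 19*m - 30) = (m - 3)*(m + 2)*(m^2 - 2*m - 15) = (m - 3)*(m + 2)*(m + 3)*(m - 5)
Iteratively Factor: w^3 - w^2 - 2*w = (w + 1)*(w^2 - 2*w) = (w - 2)*(w + 1)*(w)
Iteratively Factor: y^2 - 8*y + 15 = (y - 5)*(y - 3)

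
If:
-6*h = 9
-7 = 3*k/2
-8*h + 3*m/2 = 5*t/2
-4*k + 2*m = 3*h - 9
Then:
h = -3/2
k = -14/3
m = -193/12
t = -97/20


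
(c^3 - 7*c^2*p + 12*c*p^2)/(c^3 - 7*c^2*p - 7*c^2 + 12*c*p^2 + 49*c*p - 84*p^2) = c/(c - 7)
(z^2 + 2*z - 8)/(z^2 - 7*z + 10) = (z + 4)/(z - 5)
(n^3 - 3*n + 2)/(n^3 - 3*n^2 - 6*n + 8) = (n - 1)/(n - 4)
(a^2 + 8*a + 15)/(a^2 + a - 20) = (a + 3)/(a - 4)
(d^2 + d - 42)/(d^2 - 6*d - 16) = (-d^2 - d + 42)/(-d^2 + 6*d + 16)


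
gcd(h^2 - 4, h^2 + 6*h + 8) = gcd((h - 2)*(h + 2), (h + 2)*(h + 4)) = h + 2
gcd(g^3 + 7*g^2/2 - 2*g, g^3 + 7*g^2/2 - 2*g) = g^3 + 7*g^2/2 - 2*g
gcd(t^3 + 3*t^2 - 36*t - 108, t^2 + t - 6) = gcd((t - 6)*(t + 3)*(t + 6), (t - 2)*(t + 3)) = t + 3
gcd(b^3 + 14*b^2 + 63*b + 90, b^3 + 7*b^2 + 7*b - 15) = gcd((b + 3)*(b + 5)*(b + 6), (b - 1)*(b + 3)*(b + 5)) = b^2 + 8*b + 15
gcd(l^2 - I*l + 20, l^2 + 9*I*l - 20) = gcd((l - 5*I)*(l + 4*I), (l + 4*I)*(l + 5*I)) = l + 4*I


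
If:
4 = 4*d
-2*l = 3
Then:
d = 1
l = -3/2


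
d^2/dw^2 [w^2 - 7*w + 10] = 2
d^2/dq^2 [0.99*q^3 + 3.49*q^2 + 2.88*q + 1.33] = 5.94*q + 6.98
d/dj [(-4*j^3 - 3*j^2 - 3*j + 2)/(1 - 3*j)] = 3*(8*j^3 - j^2 - 2*j + 1)/(9*j^2 - 6*j + 1)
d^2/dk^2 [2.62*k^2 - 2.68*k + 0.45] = 5.24000000000000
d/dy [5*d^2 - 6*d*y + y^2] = -6*d + 2*y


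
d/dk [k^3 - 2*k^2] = k*(3*k - 4)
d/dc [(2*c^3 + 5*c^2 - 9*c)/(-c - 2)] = (-4*c^3 - 17*c^2 - 20*c + 18)/(c^2 + 4*c + 4)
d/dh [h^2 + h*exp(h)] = h*exp(h) + 2*h + exp(h)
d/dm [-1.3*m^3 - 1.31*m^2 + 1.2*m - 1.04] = -3.9*m^2 - 2.62*m + 1.2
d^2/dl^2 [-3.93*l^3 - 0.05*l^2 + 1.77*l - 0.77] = -23.58*l - 0.1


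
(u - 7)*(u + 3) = u^2 - 4*u - 21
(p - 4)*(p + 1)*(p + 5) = p^3 + 2*p^2 - 19*p - 20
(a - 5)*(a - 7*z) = a^2 - 7*a*z - 5*a + 35*z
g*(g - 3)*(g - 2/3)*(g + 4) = g^4 + g^3/3 - 38*g^2/3 + 8*g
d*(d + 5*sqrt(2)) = d^2 + 5*sqrt(2)*d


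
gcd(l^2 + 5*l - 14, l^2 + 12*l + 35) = l + 7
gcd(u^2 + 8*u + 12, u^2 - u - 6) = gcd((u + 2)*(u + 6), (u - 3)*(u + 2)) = u + 2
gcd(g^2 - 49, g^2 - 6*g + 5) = 1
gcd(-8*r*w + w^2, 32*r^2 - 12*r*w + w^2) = 8*r - w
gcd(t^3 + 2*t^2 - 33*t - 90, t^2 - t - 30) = t^2 - t - 30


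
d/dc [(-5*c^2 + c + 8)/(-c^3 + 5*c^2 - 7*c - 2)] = (-5*c^4 + 2*c^3 + 54*c^2 - 60*c + 54)/(c^6 - 10*c^5 + 39*c^4 - 66*c^3 + 29*c^2 + 28*c + 4)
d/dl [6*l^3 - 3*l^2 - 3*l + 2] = 18*l^2 - 6*l - 3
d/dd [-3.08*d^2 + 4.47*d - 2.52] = 4.47 - 6.16*d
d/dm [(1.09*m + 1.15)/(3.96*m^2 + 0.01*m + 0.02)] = (-4.3164*m^2 - 9.108*m + 0.0103)/(15.6816*m^4 + 0.0792*m^3 + 0.1585*m^2 + 0.0004*m + 0.0004)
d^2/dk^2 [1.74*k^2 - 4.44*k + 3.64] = 3.48000000000000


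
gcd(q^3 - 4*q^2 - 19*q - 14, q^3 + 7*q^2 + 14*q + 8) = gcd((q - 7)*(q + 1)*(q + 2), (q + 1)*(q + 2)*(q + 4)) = q^2 + 3*q + 2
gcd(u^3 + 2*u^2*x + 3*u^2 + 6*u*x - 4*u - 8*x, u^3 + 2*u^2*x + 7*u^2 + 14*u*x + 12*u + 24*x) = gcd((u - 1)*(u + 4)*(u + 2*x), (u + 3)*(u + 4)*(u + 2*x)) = u^2 + 2*u*x + 4*u + 8*x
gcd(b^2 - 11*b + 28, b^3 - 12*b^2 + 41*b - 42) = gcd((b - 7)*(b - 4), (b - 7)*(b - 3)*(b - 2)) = b - 7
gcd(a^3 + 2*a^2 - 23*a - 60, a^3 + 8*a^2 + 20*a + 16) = a + 4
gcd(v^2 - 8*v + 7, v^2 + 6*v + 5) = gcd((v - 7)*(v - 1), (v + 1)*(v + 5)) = 1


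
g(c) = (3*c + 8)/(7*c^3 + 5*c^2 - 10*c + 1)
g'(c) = (3*c + 8)*(-21*c^2 - 10*c + 10)/(7*c^3 + 5*c^2 - 10*c + 1)^2 + 3/(7*c^3 + 5*c^2 - 10*c + 1) = (-42*c^3 - 183*c^2 - 80*c + 83)/(49*c^6 + 70*c^5 - 115*c^4 - 86*c^3 + 110*c^2 - 20*c + 1)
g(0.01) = 8.92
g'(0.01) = 101.34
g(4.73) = 0.03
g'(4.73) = -0.01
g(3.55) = 0.05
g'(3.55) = -0.04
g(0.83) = 71.36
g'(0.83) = -6176.47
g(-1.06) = 0.54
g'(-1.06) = 0.15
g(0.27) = -7.36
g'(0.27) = 32.93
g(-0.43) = 1.18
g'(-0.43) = 2.71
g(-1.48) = 0.88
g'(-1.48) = -3.84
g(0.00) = 8.00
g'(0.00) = 83.00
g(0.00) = 8.00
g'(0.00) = 83.00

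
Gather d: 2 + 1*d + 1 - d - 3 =0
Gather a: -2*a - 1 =-2*a - 1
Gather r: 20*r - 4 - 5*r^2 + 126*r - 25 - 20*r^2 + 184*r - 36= -25*r^2 + 330*r - 65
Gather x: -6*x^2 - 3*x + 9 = -6*x^2 - 3*x + 9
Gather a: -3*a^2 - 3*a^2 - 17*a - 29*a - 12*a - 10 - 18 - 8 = -6*a^2 - 58*a - 36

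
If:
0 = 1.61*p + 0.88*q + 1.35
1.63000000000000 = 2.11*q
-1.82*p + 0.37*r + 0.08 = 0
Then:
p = -1.26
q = 0.77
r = -6.42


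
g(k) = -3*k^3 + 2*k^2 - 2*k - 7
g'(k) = -9*k^2 + 4*k - 2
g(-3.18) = 116.06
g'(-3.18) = -105.73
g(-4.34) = 284.59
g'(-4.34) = -188.88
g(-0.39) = -5.74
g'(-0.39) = -4.93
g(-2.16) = 36.88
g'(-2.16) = -52.63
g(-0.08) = -6.83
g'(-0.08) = -2.38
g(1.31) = -12.93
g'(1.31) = -12.20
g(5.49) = -454.11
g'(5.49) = -251.30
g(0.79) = -8.81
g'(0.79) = -4.46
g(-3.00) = 98.00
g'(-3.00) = -95.00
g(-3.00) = 98.00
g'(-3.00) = -95.00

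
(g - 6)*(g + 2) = g^2 - 4*g - 12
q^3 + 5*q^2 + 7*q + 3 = (q + 1)^2*(q + 3)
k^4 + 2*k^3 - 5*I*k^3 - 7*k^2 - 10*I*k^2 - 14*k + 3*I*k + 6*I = (k + 2)*(k - 3*I)*(k - I)^2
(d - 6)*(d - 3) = d^2 - 9*d + 18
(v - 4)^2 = v^2 - 8*v + 16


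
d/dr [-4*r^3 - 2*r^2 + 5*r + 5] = -12*r^2 - 4*r + 5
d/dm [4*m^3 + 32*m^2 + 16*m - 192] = 12*m^2 + 64*m + 16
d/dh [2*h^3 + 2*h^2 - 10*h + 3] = 6*h^2 + 4*h - 10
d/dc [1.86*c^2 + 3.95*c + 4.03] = 3.72*c + 3.95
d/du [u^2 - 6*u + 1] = 2*u - 6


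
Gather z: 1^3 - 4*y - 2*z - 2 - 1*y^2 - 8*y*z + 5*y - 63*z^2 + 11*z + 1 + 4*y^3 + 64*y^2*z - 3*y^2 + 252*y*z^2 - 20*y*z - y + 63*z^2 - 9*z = 4*y^3 - 4*y^2 + 252*y*z^2 + z*(64*y^2 - 28*y)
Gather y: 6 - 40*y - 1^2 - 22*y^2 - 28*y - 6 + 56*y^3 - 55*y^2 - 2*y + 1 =56*y^3 - 77*y^2 - 70*y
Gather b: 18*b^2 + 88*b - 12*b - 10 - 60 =18*b^2 + 76*b - 70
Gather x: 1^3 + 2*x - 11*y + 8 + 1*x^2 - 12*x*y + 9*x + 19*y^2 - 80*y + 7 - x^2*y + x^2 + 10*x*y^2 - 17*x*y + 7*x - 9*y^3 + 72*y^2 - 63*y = x^2*(2 - y) + x*(10*y^2 - 29*y + 18) - 9*y^3 + 91*y^2 - 154*y + 16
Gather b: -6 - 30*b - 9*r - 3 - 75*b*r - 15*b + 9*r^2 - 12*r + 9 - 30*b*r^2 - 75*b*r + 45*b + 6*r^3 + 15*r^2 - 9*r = b*(-30*r^2 - 150*r) + 6*r^3 + 24*r^2 - 30*r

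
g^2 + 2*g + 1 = (g + 1)^2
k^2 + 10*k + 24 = (k + 4)*(k + 6)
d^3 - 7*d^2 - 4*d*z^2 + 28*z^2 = (d - 7)*(d - 2*z)*(d + 2*z)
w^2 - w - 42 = (w - 7)*(w + 6)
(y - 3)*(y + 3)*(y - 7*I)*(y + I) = y^4 - 6*I*y^3 - 2*y^2 + 54*I*y - 63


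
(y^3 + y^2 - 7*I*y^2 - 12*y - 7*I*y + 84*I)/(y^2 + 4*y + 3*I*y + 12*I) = (y^2 - y*(3 + 7*I) + 21*I)/(y + 3*I)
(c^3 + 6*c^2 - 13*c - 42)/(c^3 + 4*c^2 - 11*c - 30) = (c + 7)/(c + 5)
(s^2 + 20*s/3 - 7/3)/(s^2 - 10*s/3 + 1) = (s + 7)/(s - 3)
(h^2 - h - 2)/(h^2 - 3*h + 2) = (h + 1)/(h - 1)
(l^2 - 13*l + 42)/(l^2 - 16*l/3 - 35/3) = 3*(l - 6)/(3*l + 5)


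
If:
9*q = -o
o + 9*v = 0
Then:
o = -9*v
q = v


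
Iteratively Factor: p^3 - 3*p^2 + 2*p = (p - 2)*(p^2 - p) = p*(p - 2)*(p - 1)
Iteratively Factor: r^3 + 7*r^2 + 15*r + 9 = (r + 3)*(r^2 + 4*r + 3) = (r + 3)^2*(r + 1)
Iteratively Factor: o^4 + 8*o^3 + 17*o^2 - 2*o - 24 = (o - 1)*(o^3 + 9*o^2 + 26*o + 24) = (o - 1)*(o + 4)*(o^2 + 5*o + 6) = (o - 1)*(o + 3)*(o + 4)*(o + 2)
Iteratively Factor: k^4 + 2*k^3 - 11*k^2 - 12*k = (k + 1)*(k^3 + k^2 - 12*k) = (k - 3)*(k + 1)*(k^2 + 4*k) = k*(k - 3)*(k + 1)*(k + 4)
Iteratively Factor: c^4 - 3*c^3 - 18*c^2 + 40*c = (c - 2)*(c^3 - c^2 - 20*c) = (c - 5)*(c - 2)*(c^2 + 4*c) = c*(c - 5)*(c - 2)*(c + 4)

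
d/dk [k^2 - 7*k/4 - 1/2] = 2*k - 7/4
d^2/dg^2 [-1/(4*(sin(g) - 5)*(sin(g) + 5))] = (2*sin(g)^4 + 47*sin(g)^2 - 25)/(2*(sin(g) - 5)^3*(sin(g) + 5)^3)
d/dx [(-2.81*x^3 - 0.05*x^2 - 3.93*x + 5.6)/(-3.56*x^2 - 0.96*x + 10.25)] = (10.0036*x^4 + 5.3952*x^3 - 100.3503*x^2 + 38.847*x - 34.9065)/(12.6736*x^4 + 6.8352*x^3 - 72.0584*x^2 - 19.68*x + 105.0625)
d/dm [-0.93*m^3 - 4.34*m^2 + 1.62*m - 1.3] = -2.79*m^2 - 8.68*m + 1.62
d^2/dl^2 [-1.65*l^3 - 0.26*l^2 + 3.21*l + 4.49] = -9.9*l - 0.52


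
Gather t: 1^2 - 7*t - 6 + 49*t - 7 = 42*t - 12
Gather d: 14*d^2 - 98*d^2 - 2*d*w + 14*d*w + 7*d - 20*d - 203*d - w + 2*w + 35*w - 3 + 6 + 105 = -84*d^2 + d*(12*w - 216) + 36*w + 108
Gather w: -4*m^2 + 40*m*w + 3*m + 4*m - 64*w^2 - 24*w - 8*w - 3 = -4*m^2 + 7*m - 64*w^2 + w*(40*m - 32) - 3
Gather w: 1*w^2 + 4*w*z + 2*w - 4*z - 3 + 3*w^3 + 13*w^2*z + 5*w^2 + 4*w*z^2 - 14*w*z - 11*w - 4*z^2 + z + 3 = 3*w^3 + w^2*(13*z + 6) + w*(4*z^2 - 10*z - 9) - 4*z^2 - 3*z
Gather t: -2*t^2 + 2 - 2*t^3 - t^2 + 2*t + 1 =-2*t^3 - 3*t^2 + 2*t + 3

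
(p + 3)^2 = p^2 + 6*p + 9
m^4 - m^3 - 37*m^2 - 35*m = m*(m - 7)*(m + 1)*(m + 5)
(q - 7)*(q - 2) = q^2 - 9*q + 14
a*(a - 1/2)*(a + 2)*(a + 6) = a^4 + 15*a^3/2 + 8*a^2 - 6*a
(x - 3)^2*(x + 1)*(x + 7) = x^4 + 2*x^3 - 32*x^2 + 30*x + 63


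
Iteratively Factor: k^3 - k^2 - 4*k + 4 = (k - 1)*(k^2 - 4) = (k - 1)*(k + 2)*(k - 2)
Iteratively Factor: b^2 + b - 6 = (b + 3)*(b - 2)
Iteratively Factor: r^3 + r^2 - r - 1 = (r - 1)*(r^2 + 2*r + 1) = (r - 1)*(r + 1)*(r + 1)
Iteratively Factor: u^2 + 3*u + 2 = (u + 1)*(u + 2)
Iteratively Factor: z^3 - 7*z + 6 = (z - 2)*(z^2 + 2*z - 3) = (z - 2)*(z + 3)*(z - 1)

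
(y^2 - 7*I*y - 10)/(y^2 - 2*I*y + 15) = (y - 2*I)/(y + 3*I)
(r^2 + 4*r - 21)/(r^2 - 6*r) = (r^2 + 4*r - 21)/(r*(r - 6))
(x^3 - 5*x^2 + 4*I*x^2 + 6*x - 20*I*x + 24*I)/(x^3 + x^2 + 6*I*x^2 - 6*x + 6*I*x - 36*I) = (x^2 + x*(-3 + 4*I) - 12*I)/(x^2 + x*(3 + 6*I) + 18*I)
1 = 1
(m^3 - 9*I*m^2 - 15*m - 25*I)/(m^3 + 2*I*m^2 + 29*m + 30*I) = (m - 5*I)/(m + 6*I)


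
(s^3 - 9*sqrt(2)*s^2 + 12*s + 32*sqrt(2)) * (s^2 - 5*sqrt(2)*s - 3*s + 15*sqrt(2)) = s^5 - 14*sqrt(2)*s^4 - 3*s^4 + 42*sqrt(2)*s^3 + 102*s^3 - 306*s^2 - 28*sqrt(2)*s^2 - 320*s + 84*sqrt(2)*s + 960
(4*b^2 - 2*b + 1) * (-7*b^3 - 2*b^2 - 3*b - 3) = -28*b^5 + 6*b^4 - 15*b^3 - 8*b^2 + 3*b - 3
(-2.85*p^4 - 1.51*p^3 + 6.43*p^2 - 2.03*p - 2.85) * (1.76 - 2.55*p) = 7.2675*p^5 - 1.1655*p^4 - 19.0541*p^3 + 16.4933*p^2 + 3.6947*p - 5.016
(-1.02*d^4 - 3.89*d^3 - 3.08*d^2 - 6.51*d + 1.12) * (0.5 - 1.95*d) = 1.989*d^5 + 7.0755*d^4 + 4.061*d^3 + 11.1545*d^2 - 5.439*d + 0.56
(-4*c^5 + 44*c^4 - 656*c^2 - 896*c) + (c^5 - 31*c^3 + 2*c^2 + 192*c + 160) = -3*c^5 + 44*c^4 - 31*c^3 - 654*c^2 - 704*c + 160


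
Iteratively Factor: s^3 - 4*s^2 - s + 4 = (s - 1)*(s^2 - 3*s - 4) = (s - 1)*(s + 1)*(s - 4)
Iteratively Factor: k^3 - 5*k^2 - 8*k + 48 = (k - 4)*(k^2 - k - 12) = (k - 4)^2*(k + 3)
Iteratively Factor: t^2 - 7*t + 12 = (t - 4)*(t - 3)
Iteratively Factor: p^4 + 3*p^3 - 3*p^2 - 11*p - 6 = (p + 1)*(p^3 + 2*p^2 - 5*p - 6) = (p + 1)*(p + 3)*(p^2 - p - 2) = (p + 1)^2*(p + 3)*(p - 2)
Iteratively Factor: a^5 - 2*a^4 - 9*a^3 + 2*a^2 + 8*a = (a - 1)*(a^4 - a^3 - 10*a^2 - 8*a) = (a - 1)*(a + 1)*(a^3 - 2*a^2 - 8*a) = (a - 1)*(a + 1)*(a + 2)*(a^2 - 4*a) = (a - 4)*(a - 1)*(a + 1)*(a + 2)*(a)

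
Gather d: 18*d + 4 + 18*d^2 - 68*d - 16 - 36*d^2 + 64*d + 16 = -18*d^2 + 14*d + 4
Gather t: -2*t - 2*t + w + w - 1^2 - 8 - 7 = -4*t + 2*w - 16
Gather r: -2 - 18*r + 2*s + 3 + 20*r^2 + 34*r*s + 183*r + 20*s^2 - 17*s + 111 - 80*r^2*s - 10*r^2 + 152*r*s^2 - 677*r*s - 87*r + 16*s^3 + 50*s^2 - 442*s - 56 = r^2*(10 - 80*s) + r*(152*s^2 - 643*s + 78) + 16*s^3 + 70*s^2 - 457*s + 56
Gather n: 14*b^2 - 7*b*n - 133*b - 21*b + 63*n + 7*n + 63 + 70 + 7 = 14*b^2 - 154*b + n*(70 - 7*b) + 140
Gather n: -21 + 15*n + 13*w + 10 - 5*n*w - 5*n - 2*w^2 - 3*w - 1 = n*(10 - 5*w) - 2*w^2 + 10*w - 12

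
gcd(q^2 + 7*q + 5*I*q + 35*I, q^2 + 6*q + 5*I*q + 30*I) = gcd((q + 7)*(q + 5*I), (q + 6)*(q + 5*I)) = q + 5*I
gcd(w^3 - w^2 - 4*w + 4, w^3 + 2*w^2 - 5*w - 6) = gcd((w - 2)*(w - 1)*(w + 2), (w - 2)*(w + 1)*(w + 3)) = w - 2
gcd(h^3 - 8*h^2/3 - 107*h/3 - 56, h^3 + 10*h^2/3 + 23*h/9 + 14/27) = h + 7/3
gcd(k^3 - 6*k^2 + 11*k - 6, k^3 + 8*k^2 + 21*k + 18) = 1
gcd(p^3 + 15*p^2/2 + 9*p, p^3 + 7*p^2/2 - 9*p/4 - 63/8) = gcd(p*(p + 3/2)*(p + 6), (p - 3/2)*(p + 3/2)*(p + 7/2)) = p + 3/2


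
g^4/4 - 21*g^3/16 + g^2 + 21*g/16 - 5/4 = (g/4 + 1/4)*(g - 4)*(g - 5/4)*(g - 1)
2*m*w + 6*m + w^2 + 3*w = (2*m + w)*(w + 3)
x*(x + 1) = x^2 + x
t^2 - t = t*(t - 1)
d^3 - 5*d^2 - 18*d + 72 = (d - 6)*(d - 3)*(d + 4)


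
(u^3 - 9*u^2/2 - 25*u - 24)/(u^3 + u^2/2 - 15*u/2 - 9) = (u - 8)/(u - 3)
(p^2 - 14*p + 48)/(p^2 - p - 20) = (-p^2 + 14*p - 48)/(-p^2 + p + 20)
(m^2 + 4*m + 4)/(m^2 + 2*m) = (m + 2)/m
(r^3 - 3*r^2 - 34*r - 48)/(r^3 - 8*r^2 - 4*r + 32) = (r + 3)/(r - 2)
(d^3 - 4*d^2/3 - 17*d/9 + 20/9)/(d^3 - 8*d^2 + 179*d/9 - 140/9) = (3*d^2 + d - 4)/(3*d^2 - 19*d + 28)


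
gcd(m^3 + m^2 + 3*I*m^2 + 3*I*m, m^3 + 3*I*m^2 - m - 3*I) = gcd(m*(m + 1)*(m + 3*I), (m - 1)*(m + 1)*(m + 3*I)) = m^2 + m*(1 + 3*I) + 3*I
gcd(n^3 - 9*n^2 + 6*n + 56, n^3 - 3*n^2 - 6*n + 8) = n^2 - 2*n - 8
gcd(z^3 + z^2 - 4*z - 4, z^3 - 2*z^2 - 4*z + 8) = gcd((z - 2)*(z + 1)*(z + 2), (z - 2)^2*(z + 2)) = z^2 - 4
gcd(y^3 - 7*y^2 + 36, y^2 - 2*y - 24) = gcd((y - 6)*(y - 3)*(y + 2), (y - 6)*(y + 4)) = y - 6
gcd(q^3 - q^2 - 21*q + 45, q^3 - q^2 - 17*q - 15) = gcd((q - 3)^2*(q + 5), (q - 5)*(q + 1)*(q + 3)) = 1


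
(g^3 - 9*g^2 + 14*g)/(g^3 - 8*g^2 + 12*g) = (g - 7)/(g - 6)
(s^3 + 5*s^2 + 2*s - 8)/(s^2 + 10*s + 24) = (s^2 + s - 2)/(s + 6)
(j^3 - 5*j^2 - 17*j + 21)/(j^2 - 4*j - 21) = j - 1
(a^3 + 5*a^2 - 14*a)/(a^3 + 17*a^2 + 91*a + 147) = a*(a - 2)/(a^2 + 10*a + 21)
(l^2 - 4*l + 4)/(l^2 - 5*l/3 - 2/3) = 3*(l - 2)/(3*l + 1)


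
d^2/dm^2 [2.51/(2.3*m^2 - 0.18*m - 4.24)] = (26.5558*m^2 - 2.07828*m - 2.51*(4.6*m - 0.18)*(9.2*m - 0.36) - 48.95504)/(-2.3*m^2 + 0.18*m + 4.24)^3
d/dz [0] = 0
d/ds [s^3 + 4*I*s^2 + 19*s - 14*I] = 3*s^2 + 8*I*s + 19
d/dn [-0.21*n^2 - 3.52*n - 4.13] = -0.42*n - 3.52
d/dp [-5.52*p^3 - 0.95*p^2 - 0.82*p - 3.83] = -16.56*p^2 - 1.9*p - 0.82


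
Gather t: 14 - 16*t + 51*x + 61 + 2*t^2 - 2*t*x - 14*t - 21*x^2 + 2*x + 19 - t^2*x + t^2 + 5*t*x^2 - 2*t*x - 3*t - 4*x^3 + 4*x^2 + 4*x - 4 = t^2*(3 - x) + t*(5*x^2 - 4*x - 33) - 4*x^3 - 17*x^2 + 57*x + 90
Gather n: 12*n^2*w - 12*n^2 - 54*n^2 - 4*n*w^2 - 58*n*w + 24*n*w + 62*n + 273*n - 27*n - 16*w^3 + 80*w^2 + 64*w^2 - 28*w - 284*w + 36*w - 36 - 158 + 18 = n^2*(12*w - 66) + n*(-4*w^2 - 34*w + 308) - 16*w^3 + 144*w^2 - 276*w - 176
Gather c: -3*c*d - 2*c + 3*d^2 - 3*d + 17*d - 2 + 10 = c*(-3*d - 2) + 3*d^2 + 14*d + 8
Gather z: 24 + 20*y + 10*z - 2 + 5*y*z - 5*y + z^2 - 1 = 15*y + z^2 + z*(5*y + 10) + 21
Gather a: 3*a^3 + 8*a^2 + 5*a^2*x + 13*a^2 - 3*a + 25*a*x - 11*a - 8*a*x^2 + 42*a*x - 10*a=3*a^3 + a^2*(5*x + 21) + a*(-8*x^2 + 67*x - 24)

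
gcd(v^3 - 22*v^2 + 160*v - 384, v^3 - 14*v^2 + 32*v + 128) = v^2 - 16*v + 64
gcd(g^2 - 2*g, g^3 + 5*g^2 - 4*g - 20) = g - 2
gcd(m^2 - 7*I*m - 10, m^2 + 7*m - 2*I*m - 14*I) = m - 2*I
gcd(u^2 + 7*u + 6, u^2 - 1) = u + 1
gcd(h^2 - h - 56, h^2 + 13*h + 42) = h + 7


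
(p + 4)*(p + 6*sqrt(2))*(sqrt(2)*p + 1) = sqrt(2)*p^3 + 4*sqrt(2)*p^2 + 13*p^2 + 6*sqrt(2)*p + 52*p + 24*sqrt(2)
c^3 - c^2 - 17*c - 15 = (c - 5)*(c + 1)*(c + 3)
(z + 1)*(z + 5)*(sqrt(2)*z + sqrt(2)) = sqrt(2)*z^3 + 7*sqrt(2)*z^2 + 11*sqrt(2)*z + 5*sqrt(2)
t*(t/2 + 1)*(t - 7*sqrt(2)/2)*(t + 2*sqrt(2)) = t^4/2 - 3*sqrt(2)*t^3/4 + t^3 - 7*t^2 - 3*sqrt(2)*t^2/2 - 14*t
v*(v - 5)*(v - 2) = v^3 - 7*v^2 + 10*v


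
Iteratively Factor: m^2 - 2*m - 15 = (m - 5)*(m + 3)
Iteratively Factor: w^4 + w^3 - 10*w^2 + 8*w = (w + 4)*(w^3 - 3*w^2 + 2*w) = (w - 1)*(w + 4)*(w^2 - 2*w) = w*(w - 1)*(w + 4)*(w - 2)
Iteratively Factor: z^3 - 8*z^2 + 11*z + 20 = (z - 4)*(z^2 - 4*z - 5) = (z - 4)*(z + 1)*(z - 5)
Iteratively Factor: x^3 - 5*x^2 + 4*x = (x)*(x^2 - 5*x + 4) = x*(x - 1)*(x - 4)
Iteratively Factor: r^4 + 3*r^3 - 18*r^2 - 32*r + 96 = (r - 2)*(r^3 + 5*r^2 - 8*r - 48) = (r - 3)*(r - 2)*(r^2 + 8*r + 16) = (r - 3)*(r - 2)*(r + 4)*(r + 4)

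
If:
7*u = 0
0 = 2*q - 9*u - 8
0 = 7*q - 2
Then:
No Solution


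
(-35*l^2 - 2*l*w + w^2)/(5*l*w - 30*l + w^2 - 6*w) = (-7*l + w)/(w - 6)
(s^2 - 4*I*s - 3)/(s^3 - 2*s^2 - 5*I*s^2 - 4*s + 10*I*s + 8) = (s - 3*I)/(s^2 + s*(-2 - 4*I) + 8*I)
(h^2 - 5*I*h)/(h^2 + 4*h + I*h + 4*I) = h*(h - 5*I)/(h^2 + h*(4 + I) + 4*I)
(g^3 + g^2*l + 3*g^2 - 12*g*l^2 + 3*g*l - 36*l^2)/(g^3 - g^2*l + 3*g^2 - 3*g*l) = (g^2 + g*l - 12*l^2)/(g*(g - l))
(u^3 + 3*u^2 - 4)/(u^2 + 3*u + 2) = (u^2 + u - 2)/(u + 1)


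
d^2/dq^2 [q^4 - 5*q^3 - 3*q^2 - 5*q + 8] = 12*q^2 - 30*q - 6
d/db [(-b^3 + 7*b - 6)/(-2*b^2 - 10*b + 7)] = (2*b^4 + 20*b^3 - 7*b^2 - 24*b - 11)/(4*b^4 + 40*b^3 + 72*b^2 - 140*b + 49)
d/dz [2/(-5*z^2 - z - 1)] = 2*(10*z + 1)/(5*z^2 + z + 1)^2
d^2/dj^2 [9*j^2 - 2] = 18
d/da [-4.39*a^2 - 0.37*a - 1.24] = -8.78*a - 0.37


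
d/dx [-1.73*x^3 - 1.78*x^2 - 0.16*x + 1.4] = -5.19*x^2 - 3.56*x - 0.16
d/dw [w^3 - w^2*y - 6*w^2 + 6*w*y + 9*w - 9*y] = 3*w^2 - 2*w*y - 12*w + 6*y + 9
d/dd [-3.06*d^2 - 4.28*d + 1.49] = -6.12*d - 4.28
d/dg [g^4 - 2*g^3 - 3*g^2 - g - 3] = 4*g^3 - 6*g^2 - 6*g - 1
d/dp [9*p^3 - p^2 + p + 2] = 27*p^2 - 2*p + 1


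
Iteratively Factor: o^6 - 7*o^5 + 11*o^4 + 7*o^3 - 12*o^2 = (o - 1)*(o^5 - 6*o^4 + 5*o^3 + 12*o^2) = o*(o - 1)*(o^4 - 6*o^3 + 5*o^2 + 12*o) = o^2*(o - 1)*(o^3 - 6*o^2 + 5*o + 12) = o^2*(o - 1)*(o + 1)*(o^2 - 7*o + 12) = o^2*(o - 3)*(o - 1)*(o + 1)*(o - 4)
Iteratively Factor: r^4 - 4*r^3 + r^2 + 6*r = (r - 3)*(r^3 - r^2 - 2*r) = (r - 3)*(r + 1)*(r^2 - 2*r) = (r - 3)*(r - 2)*(r + 1)*(r)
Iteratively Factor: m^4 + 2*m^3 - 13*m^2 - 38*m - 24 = (m + 3)*(m^3 - m^2 - 10*m - 8) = (m - 4)*(m + 3)*(m^2 + 3*m + 2) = (m - 4)*(m + 1)*(m + 3)*(m + 2)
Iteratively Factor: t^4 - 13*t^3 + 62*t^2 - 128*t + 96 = (t - 4)*(t^3 - 9*t^2 + 26*t - 24) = (t - 4)*(t - 3)*(t^2 - 6*t + 8) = (t - 4)*(t - 3)*(t - 2)*(t - 4)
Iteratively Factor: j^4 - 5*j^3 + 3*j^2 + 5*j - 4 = (j - 4)*(j^3 - j^2 - j + 1) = (j - 4)*(j + 1)*(j^2 - 2*j + 1) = (j - 4)*(j - 1)*(j + 1)*(j - 1)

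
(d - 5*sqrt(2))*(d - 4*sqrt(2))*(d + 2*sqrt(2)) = d^3 - 7*sqrt(2)*d^2 + 4*d + 80*sqrt(2)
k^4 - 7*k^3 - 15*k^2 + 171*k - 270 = (k - 6)*(k - 3)^2*(k + 5)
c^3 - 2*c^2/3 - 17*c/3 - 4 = (c - 3)*(c + 1)*(c + 4/3)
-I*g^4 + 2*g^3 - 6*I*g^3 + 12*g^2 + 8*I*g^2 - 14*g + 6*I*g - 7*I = (g + 7)*(g + I)^2*(-I*g + I)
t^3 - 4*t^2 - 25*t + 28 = (t - 7)*(t - 1)*(t + 4)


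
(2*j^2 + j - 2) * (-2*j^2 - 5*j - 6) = -4*j^4 - 12*j^3 - 13*j^2 + 4*j + 12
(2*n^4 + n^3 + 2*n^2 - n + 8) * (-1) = -2*n^4 - n^3 - 2*n^2 + n - 8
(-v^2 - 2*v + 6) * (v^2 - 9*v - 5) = -v^4 + 7*v^3 + 29*v^2 - 44*v - 30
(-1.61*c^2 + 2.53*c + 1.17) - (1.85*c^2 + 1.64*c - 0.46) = -3.46*c^2 + 0.89*c + 1.63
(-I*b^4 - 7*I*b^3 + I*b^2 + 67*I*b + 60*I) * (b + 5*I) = -I*b^5 + 5*b^4 - 7*I*b^4 + 35*b^3 + I*b^3 - 5*b^2 + 67*I*b^2 - 335*b + 60*I*b - 300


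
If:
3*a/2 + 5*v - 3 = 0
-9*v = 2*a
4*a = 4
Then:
No Solution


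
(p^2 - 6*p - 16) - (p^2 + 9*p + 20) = -15*p - 36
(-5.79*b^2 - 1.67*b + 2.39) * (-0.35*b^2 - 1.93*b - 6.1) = 2.0265*b^4 + 11.7592*b^3 + 37.7056*b^2 + 5.5743*b - 14.579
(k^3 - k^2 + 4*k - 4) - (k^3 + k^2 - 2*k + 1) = -2*k^2 + 6*k - 5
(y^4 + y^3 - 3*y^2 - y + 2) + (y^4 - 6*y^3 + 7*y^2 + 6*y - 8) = 2*y^4 - 5*y^3 + 4*y^2 + 5*y - 6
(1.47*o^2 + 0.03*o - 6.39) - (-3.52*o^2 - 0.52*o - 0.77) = 4.99*o^2 + 0.55*o - 5.62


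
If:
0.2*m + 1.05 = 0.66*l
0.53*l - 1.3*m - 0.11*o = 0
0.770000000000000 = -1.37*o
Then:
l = 1.83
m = 0.79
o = -0.56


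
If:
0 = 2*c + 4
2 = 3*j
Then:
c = -2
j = 2/3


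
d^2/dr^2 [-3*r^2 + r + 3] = -6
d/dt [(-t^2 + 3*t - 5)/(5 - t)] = (t^2 - 10*t + 10)/(t^2 - 10*t + 25)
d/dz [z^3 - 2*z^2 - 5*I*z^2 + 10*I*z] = 3*z^2 - 4*z - 10*I*z + 10*I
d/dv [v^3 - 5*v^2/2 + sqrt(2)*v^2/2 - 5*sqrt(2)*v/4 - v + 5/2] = 3*v^2 - 5*v + sqrt(2)*v - 5*sqrt(2)/4 - 1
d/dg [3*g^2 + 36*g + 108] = 6*g + 36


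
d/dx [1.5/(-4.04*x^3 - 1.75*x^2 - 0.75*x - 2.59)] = (18.18*x^2 + 5.25*x + 1.125)/(4.04*x^3 + 1.75*x^2 + 0.75*x + 2.59)^2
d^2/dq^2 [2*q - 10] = 0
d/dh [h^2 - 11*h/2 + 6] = 2*h - 11/2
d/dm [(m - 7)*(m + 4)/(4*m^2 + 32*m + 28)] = (11*m^2 + 70*m + 203)/(4*(m^4 + 16*m^3 + 78*m^2 + 112*m + 49))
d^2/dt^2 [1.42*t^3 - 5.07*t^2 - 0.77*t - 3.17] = 8.52*t - 10.14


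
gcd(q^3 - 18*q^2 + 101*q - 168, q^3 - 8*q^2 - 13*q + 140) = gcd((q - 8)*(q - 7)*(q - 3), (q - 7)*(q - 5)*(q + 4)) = q - 7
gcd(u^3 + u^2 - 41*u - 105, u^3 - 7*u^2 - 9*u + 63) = u^2 - 4*u - 21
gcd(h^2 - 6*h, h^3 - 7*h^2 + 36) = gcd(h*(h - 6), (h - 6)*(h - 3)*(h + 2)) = h - 6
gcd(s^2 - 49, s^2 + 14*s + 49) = s + 7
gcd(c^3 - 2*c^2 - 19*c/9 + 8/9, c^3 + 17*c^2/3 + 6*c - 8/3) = c - 1/3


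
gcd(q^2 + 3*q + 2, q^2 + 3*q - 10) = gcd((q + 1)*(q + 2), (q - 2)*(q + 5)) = 1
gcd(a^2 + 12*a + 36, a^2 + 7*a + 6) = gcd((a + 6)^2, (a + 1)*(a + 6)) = a + 6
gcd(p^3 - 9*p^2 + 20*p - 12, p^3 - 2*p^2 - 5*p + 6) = p - 1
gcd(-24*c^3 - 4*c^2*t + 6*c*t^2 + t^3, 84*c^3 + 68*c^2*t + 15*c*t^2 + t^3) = 12*c^2 + 8*c*t + t^2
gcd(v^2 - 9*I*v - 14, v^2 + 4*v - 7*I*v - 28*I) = v - 7*I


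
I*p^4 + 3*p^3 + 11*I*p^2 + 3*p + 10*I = (p - 5*I)*(p + I)*(p + 2*I)*(I*p + 1)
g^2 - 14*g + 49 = (g - 7)^2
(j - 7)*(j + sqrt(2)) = j^2 - 7*j + sqrt(2)*j - 7*sqrt(2)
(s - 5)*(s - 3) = s^2 - 8*s + 15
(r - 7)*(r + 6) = r^2 - r - 42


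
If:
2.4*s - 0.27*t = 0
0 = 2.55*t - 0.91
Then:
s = 0.04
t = 0.36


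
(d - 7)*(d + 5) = d^2 - 2*d - 35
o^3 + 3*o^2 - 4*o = o*(o - 1)*(o + 4)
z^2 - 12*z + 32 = (z - 8)*(z - 4)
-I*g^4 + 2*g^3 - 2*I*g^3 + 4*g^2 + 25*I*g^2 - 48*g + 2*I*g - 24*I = (g - 4)*(g + 6)*(g + I)*(-I*g + 1)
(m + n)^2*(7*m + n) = 7*m^3 + 15*m^2*n + 9*m*n^2 + n^3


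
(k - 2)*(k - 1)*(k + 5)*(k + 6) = k^4 + 8*k^3 - k^2 - 68*k + 60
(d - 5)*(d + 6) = d^2 + d - 30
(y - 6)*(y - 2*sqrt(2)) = y^2 - 6*y - 2*sqrt(2)*y + 12*sqrt(2)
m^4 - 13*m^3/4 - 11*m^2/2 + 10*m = m*(m - 4)*(m - 5/4)*(m + 2)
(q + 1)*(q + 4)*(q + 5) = q^3 + 10*q^2 + 29*q + 20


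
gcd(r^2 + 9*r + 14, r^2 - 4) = r + 2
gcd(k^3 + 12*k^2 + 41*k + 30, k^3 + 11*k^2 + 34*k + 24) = k^2 + 7*k + 6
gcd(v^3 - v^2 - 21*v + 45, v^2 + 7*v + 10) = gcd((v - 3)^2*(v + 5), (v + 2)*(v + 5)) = v + 5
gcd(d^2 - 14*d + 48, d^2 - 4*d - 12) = d - 6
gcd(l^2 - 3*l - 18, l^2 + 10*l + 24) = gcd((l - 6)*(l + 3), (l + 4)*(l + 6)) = 1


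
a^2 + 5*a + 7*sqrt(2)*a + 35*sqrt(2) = (a + 5)*(a + 7*sqrt(2))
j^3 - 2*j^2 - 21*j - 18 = (j - 6)*(j + 1)*(j + 3)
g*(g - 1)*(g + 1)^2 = g^4 + g^3 - g^2 - g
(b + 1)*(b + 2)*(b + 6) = b^3 + 9*b^2 + 20*b + 12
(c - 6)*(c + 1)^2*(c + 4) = c^4 - 27*c^2 - 50*c - 24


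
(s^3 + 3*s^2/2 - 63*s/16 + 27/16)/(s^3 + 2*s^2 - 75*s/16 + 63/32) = 2*(s + 3)/(2*s + 7)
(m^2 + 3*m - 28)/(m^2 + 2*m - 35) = (m - 4)/(m - 5)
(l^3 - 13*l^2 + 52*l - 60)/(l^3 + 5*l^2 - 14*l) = (l^2 - 11*l + 30)/(l*(l + 7))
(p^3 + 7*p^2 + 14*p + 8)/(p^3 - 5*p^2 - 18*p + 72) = (p^2 + 3*p + 2)/(p^2 - 9*p + 18)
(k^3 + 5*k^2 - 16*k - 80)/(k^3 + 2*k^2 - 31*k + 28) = (k^2 + 9*k + 20)/(k^2 + 6*k - 7)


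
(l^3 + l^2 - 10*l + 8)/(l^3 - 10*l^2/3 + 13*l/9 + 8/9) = 9*(l^2 + 2*l - 8)/(9*l^2 - 21*l - 8)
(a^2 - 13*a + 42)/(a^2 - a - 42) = (a - 6)/(a + 6)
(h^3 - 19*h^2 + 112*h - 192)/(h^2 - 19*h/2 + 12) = 2*(h^2 - 11*h + 24)/(2*h - 3)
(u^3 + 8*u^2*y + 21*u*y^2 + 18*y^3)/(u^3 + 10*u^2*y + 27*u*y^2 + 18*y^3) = (u^2 + 5*u*y + 6*y^2)/(u^2 + 7*u*y + 6*y^2)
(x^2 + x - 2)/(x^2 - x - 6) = (x - 1)/(x - 3)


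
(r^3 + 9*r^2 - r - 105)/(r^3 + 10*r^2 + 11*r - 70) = (r - 3)/(r - 2)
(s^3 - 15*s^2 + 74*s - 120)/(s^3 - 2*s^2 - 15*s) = (s^2 - 10*s + 24)/(s*(s + 3))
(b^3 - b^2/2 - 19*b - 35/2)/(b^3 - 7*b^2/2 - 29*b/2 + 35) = (b + 1)/(b - 2)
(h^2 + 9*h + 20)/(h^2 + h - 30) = (h^2 + 9*h + 20)/(h^2 + h - 30)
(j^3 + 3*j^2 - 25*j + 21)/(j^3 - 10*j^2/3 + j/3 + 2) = 3*(j + 7)/(3*j + 2)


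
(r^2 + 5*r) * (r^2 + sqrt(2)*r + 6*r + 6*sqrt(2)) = r^4 + sqrt(2)*r^3 + 11*r^3 + 11*sqrt(2)*r^2 + 30*r^2 + 30*sqrt(2)*r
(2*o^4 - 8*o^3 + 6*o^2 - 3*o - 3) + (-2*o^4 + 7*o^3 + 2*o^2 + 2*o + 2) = -o^3 + 8*o^2 - o - 1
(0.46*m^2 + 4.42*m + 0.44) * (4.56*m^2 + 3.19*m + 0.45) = 2.0976*m^4 + 21.6226*m^3 + 16.3132*m^2 + 3.3926*m + 0.198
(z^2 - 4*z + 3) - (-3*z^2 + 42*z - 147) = 4*z^2 - 46*z + 150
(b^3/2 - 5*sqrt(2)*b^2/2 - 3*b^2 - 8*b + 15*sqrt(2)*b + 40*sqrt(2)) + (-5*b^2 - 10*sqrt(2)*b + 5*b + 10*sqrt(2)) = b^3/2 - 8*b^2 - 5*sqrt(2)*b^2/2 - 3*b + 5*sqrt(2)*b + 50*sqrt(2)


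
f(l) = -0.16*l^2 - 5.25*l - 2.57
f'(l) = -0.32*l - 5.25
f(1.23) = -9.27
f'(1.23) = -5.64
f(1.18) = -8.99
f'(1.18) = -5.63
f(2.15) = -14.60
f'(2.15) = -5.94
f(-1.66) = 5.70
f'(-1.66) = -4.72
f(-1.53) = 5.09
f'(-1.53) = -4.76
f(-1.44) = 4.66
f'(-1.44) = -4.79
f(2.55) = -17.00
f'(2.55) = -6.07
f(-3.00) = 11.74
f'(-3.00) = -4.29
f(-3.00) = 11.74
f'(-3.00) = -4.29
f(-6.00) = 23.17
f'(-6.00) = -3.33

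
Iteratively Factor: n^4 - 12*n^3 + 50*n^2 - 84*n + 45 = (n - 5)*(n^3 - 7*n^2 + 15*n - 9) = (n - 5)*(n - 3)*(n^2 - 4*n + 3) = (n - 5)*(n - 3)^2*(n - 1)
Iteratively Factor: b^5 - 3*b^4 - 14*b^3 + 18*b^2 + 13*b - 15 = (b + 1)*(b^4 - 4*b^3 - 10*b^2 + 28*b - 15) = (b - 1)*(b + 1)*(b^3 - 3*b^2 - 13*b + 15) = (b - 5)*(b - 1)*(b + 1)*(b^2 + 2*b - 3) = (b - 5)*(b - 1)*(b + 1)*(b + 3)*(b - 1)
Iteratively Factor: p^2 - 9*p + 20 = (p - 5)*(p - 4)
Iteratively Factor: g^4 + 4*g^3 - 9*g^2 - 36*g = (g + 3)*(g^3 + g^2 - 12*g) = g*(g + 3)*(g^2 + g - 12) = g*(g + 3)*(g + 4)*(g - 3)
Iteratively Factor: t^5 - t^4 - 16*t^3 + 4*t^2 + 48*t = (t + 3)*(t^4 - 4*t^3 - 4*t^2 + 16*t) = t*(t + 3)*(t^3 - 4*t^2 - 4*t + 16) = t*(t - 2)*(t + 3)*(t^2 - 2*t - 8) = t*(t - 4)*(t - 2)*(t + 3)*(t + 2)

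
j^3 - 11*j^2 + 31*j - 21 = (j - 7)*(j - 3)*(j - 1)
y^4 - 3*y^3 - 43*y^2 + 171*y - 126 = (y - 6)*(y - 3)*(y - 1)*(y + 7)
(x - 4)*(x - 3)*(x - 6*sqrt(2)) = x^3 - 6*sqrt(2)*x^2 - 7*x^2 + 12*x + 42*sqrt(2)*x - 72*sqrt(2)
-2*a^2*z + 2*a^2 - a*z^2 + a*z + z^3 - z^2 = (-2*a + z)*(a + z)*(z - 1)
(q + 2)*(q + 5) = q^2 + 7*q + 10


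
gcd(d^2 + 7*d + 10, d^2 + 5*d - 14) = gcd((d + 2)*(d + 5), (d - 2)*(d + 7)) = 1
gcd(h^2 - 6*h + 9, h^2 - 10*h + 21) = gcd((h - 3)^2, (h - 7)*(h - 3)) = h - 3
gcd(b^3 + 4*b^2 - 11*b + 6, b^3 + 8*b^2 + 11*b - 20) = b - 1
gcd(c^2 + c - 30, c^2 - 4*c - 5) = c - 5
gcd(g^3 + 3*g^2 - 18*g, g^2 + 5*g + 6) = 1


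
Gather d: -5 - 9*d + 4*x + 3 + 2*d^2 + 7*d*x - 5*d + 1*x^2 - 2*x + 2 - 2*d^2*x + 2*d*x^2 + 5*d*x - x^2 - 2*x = d^2*(2 - 2*x) + d*(2*x^2 + 12*x - 14)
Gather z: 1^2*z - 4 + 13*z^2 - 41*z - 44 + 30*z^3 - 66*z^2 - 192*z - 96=30*z^3 - 53*z^2 - 232*z - 144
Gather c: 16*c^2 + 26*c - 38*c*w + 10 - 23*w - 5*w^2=16*c^2 + c*(26 - 38*w) - 5*w^2 - 23*w + 10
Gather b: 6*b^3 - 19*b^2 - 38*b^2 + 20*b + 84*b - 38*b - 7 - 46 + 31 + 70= 6*b^3 - 57*b^2 + 66*b + 48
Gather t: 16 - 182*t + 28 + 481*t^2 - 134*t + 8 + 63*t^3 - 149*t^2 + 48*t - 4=63*t^3 + 332*t^2 - 268*t + 48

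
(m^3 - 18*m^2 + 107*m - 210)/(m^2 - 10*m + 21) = (m^2 - 11*m + 30)/(m - 3)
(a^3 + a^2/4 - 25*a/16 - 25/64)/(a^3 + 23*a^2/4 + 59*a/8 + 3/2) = (16*a^2 - 25)/(8*(2*a^2 + 11*a + 12))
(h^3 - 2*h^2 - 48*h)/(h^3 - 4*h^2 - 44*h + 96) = h/(h - 2)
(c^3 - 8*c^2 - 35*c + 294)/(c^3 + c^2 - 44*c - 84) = (c - 7)/(c + 2)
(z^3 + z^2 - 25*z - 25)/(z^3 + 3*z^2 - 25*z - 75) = (z + 1)/(z + 3)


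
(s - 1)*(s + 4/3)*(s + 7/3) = s^3 + 8*s^2/3 - 5*s/9 - 28/9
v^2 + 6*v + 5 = (v + 1)*(v + 5)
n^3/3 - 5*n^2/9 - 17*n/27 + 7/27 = (n/3 + 1/3)*(n - 7/3)*(n - 1/3)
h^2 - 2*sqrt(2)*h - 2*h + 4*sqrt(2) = (h - 2)*(h - 2*sqrt(2))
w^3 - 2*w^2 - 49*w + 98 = (w - 7)*(w - 2)*(w + 7)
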